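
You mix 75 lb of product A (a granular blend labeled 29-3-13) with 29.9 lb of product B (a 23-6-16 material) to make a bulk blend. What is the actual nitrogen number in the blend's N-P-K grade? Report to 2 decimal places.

Total mass = 75 + 29.9 = 104.9 lb.
N mass = 29%×75 + 23%×29.9 = 28.627 lb.
% N = 28.627 / 104.9 = 27.2898%.

27.29% N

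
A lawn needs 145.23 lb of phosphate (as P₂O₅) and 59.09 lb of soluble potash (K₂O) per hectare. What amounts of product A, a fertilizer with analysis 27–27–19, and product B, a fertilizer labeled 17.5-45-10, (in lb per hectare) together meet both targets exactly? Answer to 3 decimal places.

Per-hectare balance (a = product A, b = product B):
P₂O₅: 0.27·a + 0.45·b = 145.23
K₂O: 0.19·a + 0.1·b = 59.09
From row1: a = (145.23 − 0.45·b) / 0.27.
Into row2: 0.19·(145.23 − 0.45·b)/0.27 + 0.1·b = 59.09 → b = 198.9641, a = 206.2821.

206.282 lb product A, 198.964 lb product B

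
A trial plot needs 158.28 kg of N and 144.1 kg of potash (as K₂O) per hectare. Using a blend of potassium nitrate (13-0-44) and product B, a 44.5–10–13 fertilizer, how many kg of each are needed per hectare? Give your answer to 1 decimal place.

243.4 kg potassium nitrate, 284.6 kg product B

Per-hectare balance (a = potassium nitrate, b = product B):
N: 0.13·a + 0.445·b = 158.28
K₂O: 0.44·a + 0.13·b = 144.1
Eliminate a: (row1) − 0.13/0.44·(row2) → 0.406591·b = 115.705, so b = 284.574.
Back-substitute: a = (158.28 − 0.445·284.574) / 0.13 = 243.421.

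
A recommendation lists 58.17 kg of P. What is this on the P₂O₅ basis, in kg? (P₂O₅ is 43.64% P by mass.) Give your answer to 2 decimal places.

P₂O₅ = 58.17 / 0.4364 = 133.295 kg.

133.30 kg P₂O₅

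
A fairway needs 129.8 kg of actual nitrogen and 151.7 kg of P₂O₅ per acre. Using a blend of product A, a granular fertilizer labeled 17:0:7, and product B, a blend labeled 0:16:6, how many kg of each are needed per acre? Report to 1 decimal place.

763.5 kg product A, 948.1 kg product B

Per-acre balance (a = product A, b = product B):
N: 0.17·a + 0·b = 129.8
P₂O₅: 0·a + 0.16·b = 151.7
Solving simultaneously: a = 763.529, b = 948.125.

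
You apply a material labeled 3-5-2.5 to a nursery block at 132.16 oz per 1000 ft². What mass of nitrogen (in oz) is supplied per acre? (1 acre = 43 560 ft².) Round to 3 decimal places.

172.707 oz N per acre

nitrogen per 1000 ft² = 132.16 × 3% = 3.9648 oz.
Convert to per acre: 3.9648 × 43.56 = 172.7067 oz.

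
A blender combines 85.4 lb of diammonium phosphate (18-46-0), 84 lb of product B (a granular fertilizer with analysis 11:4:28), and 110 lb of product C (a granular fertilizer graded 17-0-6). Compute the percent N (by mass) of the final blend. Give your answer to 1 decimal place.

15.5% N

Total mass = 85.4 + 84 + 110 = 279.4 lb.
N mass = 18%×85.4 + 11%×84 + 17%×110 = 43.312 lb.
% N = 43.312 / 279.4 = 15.5018%.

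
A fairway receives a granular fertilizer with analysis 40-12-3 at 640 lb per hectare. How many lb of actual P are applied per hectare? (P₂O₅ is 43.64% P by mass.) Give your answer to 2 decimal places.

33.52 lb P per hectare

P₂O₅ per hectare = 640 × 12% = 76.8 lb.
Elemental P = 76.8 × 0.4364 = 33.5155 lb per hectare.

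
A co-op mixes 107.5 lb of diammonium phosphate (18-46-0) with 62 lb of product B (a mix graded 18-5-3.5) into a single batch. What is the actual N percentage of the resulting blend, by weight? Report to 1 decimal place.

18.0% N

Total mass = 107.5 + 62 = 169.5 lb.
N mass = 18%×107.5 + 18%×62 = 30.51 lb.
% N = 30.51 / 169.5 = 18%.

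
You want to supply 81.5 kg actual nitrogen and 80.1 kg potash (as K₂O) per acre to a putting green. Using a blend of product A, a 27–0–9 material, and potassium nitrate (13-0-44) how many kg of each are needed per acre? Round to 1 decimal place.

237.6 kg product A, 133.4 kg potassium nitrate

Let a = kg of product A, b = kg of potassium nitrate (per acre).
N: 0.27·a + 0.13·b = 81.5
K₂O: 0.09·a + 0.44·b = 80.1
Eliminate a: (row1) − 0.27/0.09·(row2) → -1.19·b = -158.8, so b = 133.445.
Back-substitute: a = (81.5 − 0.13·133.445) / 0.27 = 237.6004.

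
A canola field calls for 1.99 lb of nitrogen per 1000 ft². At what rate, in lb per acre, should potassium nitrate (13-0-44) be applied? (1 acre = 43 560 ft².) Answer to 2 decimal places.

Product per 1000 ft² = 1.99 / 13% = 15.3077 lb.
Convert to per acre: 15.3077 × 43.56 = 666.803 lb.

666.80 lb of product per acre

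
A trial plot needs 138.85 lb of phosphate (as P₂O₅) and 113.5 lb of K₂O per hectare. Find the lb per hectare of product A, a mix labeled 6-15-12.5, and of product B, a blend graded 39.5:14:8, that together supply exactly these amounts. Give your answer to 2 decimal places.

Let a = lb of product A, b = lb of product B (per hectare).
P₂O₅: 0.15·a + 0.14·b = 138.85
K₂O: 0.125·a + 0.08·b = 113.5
Eliminate a: (row1) − 0.15/0.125·(row2) → 0.044·b = 2.65, so b = 60.2273.
Back-substitute: a = (138.85 − 0.14·60.2273) / 0.15 = 869.4545.

869.45 lb product A, 60.23 lb product B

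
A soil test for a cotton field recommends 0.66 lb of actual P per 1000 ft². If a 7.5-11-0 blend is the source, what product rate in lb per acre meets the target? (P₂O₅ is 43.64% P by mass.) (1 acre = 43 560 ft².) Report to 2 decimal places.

598.90 lb of product per acre

As P₂O₅: 0.66 / 0.4364 = 1.51237 lb per 1000 ft².
Product per 1000 ft² = 1.51237 / 11% = 13.7489 lb.
Convert to per acre: 13.7489 × 43.56 = 598.9001 lb.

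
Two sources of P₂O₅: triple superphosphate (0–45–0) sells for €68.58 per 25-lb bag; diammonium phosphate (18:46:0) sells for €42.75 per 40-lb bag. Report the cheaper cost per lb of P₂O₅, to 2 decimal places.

€2.32 per lb P₂O₅ (diammonium phosphate)

triple superphosphate: P₂O₅ per bag = 25 × 45% = 11.25 lb; cost = 68.58 / 11.25 = €6.0960/lb P₂O₅.
diammonium phosphate: P₂O₅ per bag = 40 × 46% = 18.4 lb; cost = 42.75 / 18.4 = €2.3234/lb P₂O₅.
diammonium phosphate is cheaper.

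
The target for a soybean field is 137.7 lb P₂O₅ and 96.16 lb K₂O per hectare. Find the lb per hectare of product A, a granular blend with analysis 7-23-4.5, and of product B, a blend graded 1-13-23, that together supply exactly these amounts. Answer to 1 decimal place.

407.4 lb product A, 338.4 lb product B

Let a = lb of product A, b = lb of product B (per hectare).
P₂O₅: 0.23·a + 0.13·b = 137.7
K₂O: 0.045·a + 0.23·b = 96.16
Solving simultaneously: a = 407.443, b = 338.37.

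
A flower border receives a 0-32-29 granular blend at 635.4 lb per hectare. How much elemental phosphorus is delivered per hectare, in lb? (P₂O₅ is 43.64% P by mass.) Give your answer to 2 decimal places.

P₂O₅ per hectare = 635.4 × 32% = 203.328 lb.
Elemental P = 203.328 × 0.4364 = 88.7323 lb per hectare.

88.73 lb P per hectare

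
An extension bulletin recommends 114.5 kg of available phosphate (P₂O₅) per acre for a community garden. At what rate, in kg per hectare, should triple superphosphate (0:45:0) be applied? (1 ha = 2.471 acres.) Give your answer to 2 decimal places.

Product per acre = 114.5 / 45% = 254.444 kg.
Convert to per hectare: 254.444 × 2.471 = 628.732 kg.

628.73 kg of product per hectare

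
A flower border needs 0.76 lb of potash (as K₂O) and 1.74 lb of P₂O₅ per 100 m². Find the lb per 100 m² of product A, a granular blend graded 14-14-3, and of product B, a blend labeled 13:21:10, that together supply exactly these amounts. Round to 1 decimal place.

Per-100 m² balance (a = product A, b = product B):
K₂O: 0.03·a + 0.1·b = 0.76
P₂O₅: 0.14·a + 0.21·b = 1.74
Eliminate a: (row1) − 0.03/0.14·(row2) → 0.055·b = 0.387143, so b = 7.03896.
Back-substitute: a = (0.76 − 0.1·7.03896) / 0.03 = 1.87013.

1.9 lb product A, 7.0 lb product B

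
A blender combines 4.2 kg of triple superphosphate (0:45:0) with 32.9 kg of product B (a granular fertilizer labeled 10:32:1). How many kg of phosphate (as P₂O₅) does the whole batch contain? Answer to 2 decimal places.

P₂O₅ mass = 45%×4.2 + 32%×32.9 = 12.418 kg.

12.42 kg P₂O₅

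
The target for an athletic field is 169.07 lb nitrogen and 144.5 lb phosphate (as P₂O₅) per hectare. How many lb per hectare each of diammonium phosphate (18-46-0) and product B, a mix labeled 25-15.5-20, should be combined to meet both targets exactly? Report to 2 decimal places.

With a, b = lb per hectare of diammonium phosphate and product B:
N: 0.18·a + 0.25·b = 169.07
P₂O₅: 0.46·a + 0.155·b = 144.5
Solving simultaneously: a = 113.882, b = 594.2847.

113.88 lb diammonium phosphate, 594.28 lb product B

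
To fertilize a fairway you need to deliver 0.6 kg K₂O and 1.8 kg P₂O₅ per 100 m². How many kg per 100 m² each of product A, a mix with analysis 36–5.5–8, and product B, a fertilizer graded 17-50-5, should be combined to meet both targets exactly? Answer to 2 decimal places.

Let a = kg of product A, b = kg of product B (per 100 m²).
K₂O: 0.08·a + 0.05·b = 0.6
P₂O₅: 0.055·a + 0.5·b = 1.8
From row1: a = (0.6 − 0.05·b) / 0.08.
Into row2: 0.055·(0.6 − 0.05·b)/0.08 + 0.5·b = 1.8 → b = 2.97987, a = 5.63758.

5.64 kg product A, 2.98 kg product B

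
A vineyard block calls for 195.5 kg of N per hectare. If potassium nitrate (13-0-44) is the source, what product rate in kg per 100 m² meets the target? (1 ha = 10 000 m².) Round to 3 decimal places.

Product per hectare = 195.5 / 13% = 1503.85 kg.
Convert to per 100 m²: 1503.85 × 0.01 = 15.03846 kg.

15.038 kg of product per hundred sq m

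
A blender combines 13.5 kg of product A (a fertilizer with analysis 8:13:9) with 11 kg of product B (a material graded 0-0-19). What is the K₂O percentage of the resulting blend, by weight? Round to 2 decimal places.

Total mass = 13.5 + 11 = 24.5 kg.
K₂O mass = 9%×13.5 + 19%×11 = 3.305 kg.
% K₂O = 3.305 / 24.5 = 13.4898%.

13.49% K₂O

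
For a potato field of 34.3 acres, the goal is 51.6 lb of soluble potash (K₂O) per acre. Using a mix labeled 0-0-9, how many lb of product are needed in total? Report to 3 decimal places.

19665.333 lb

Product per acre = 51.6 / 9% = 573.333 lb.
Total product = 573.333 × 34.3 = 19665.3333 lb.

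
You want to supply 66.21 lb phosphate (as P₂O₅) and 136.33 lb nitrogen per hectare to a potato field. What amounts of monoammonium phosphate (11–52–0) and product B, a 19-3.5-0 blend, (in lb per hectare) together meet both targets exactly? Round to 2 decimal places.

Let a = lb of monoammonium phosphate, b = lb of product B (per hectare).
P₂O₅: 0.52·a + 0.035·b = 66.21
N: 0.11·a + 0.19·b = 136.33
Solving simultaneously: a = 82.2364, b = 669.916.

82.24 lb monoammonium phosphate, 669.92 lb product B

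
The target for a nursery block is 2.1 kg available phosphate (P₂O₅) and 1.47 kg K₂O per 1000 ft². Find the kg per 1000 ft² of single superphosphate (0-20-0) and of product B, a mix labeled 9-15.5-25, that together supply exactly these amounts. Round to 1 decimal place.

5.9 kg single superphosphate, 5.9 kg product B

With a, b = kg per 1000 ft² of single superphosphate and product B:
P₂O₅: 0.2·a + 0.155·b = 2.1
K₂O: 0·a + 0.25·b = 1.47
Solving simultaneously: a = 5.943, b = 5.88.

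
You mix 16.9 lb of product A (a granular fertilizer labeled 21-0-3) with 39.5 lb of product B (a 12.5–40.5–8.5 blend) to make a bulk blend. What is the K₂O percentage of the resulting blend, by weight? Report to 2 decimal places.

Total mass = 16.9 + 39.5 = 56.4 lb.
K₂O mass = 3%×16.9 + 8.5%×39.5 = 3.8645 lb.
% K₂O = 3.8645 / 56.4 = 6.85195%.

6.85% K₂O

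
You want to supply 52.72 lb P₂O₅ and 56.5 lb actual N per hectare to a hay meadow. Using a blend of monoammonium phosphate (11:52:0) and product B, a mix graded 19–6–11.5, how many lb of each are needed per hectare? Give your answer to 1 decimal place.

71.9 lb monoammonium phosphate, 255.8 lb product B

Per-hectare balance (a = monoammonium phosphate, b = product B):
P₂O₅: 0.52·a + 0.06·b = 52.72
N: 0.11·a + 0.19·b = 56.5
From row1: a = (52.72 − 0.06·b) / 0.52.
Into row2: 0.11·(52.72 − 0.06·b)/0.52 + 0.19·b = 56.5 → b = 255.757, a = 71.8742.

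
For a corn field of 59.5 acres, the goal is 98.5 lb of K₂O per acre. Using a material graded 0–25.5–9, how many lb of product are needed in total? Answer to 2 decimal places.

65119.44 lb

Product per acre = 98.5 / 9% = 1094.44 lb.
Total product = 1094.44 × 59.5 = 65119.444 lb.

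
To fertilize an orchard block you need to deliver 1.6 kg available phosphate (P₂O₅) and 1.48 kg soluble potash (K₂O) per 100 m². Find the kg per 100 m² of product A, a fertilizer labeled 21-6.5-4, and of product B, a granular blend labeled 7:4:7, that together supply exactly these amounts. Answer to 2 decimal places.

17.90 kg product A, 10.92 kg product B

With a, b = kg per 100 m² of product A and product B:
P₂O₅: 0.065·a + 0.04·b = 1.6
K₂O: 0.04·a + 0.07·b = 1.48
Solving simultaneously: a = 17.8983, b = 10.9153.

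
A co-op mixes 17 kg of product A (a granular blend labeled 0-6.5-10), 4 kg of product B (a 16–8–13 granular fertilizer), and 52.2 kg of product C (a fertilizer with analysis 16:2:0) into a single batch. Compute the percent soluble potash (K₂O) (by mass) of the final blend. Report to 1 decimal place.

3.0% K₂O

Total mass = 17 + 4 + 52.2 = 73.2 kg.
K₂O mass = 10%×17 + 13%×4 + 0%×52.2 = 2.22 kg.
% K₂O = 2.22 / 73.2 = 3.03279%.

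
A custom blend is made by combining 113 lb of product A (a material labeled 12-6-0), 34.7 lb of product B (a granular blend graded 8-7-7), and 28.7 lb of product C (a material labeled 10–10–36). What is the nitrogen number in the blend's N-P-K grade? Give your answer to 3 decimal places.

10.888% N

Total mass = 113 + 34.7 + 28.7 = 176.4 lb.
N mass = 12%×113 + 8%×34.7 + 10%×28.7 = 19.206 lb.
% N = 19.206 / 176.4 = 10.8878%.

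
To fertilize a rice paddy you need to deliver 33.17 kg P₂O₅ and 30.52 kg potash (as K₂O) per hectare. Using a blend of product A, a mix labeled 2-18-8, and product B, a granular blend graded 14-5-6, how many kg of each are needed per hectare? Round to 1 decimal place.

With a, b = kg per hectare of product A and product B:
P₂O₅: 0.18·a + 0.05·b = 33.17
K₂O: 0.08·a + 0.06·b = 30.52
From row1: a = (33.17 − 0.05·b) / 0.18.
Into row2: 0.08·(33.17 − 0.05·b)/0.18 + 0.06·b = 30.52 → b = 417.647, a = 68.2647.

68.3 kg product A, 417.6 kg product B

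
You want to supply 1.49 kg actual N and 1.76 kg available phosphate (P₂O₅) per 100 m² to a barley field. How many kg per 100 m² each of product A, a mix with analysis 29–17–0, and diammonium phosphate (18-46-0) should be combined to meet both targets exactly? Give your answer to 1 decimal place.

3.6 kg product A, 2.5 kg diammonium phosphate

Let a = kg of product A, b = kg of diammonium phosphate (per 100 m²).
N: 0.29·a + 0.18·b = 1.49
P₂O₅: 0.17·a + 0.46·b = 1.76
Solving simultaneously: a = 3.5856, b = 2.50097.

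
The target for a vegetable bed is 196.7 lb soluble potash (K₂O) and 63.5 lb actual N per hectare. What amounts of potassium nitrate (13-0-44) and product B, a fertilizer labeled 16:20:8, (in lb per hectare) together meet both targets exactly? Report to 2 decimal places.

With a, b = lb per hectare of potassium nitrate and product B:
K₂O: 0.44·a + 0.08·b = 196.7
N: 0.13·a + 0.16·b = 63.5
Solving simultaneously: a = 439.867, b = 39.4833.

439.87 lb potassium nitrate, 39.48 lb product B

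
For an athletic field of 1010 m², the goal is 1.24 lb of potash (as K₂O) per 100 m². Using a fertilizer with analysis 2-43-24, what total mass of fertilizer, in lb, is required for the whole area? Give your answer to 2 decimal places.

Product per 100 m² = 1.24 / 24% = 5.16667 lb.
Total product = 5.16667 × 1010 / 100 = 52.1833 lb.

52.18 lb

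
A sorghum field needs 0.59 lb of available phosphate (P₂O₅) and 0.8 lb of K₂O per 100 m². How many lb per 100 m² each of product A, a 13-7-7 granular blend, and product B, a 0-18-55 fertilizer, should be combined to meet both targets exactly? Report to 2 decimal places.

Per-100 m² balance (a = product A, b = product B):
P₂O₅: 0.07·a + 0.18·b = 0.59
K₂O: 0.07·a + 0.55·b = 0.8
Solving simultaneously: a = 6.96911, b = 0.567568.

6.97 lb product A, 0.57 lb product B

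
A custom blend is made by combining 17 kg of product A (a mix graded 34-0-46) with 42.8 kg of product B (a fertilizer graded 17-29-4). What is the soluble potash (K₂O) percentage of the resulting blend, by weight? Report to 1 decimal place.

15.9% K₂O

Total mass = 17 + 42.8 = 59.8 kg.
K₂O mass = 46%×17 + 4%×42.8 = 9.532 kg.
% K₂O = 9.532 / 59.8 = 15.9398%.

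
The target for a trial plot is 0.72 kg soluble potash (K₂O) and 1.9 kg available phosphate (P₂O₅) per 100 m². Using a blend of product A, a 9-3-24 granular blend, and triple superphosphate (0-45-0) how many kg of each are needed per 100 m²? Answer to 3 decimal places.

Let a = kg of product A, b = kg of triple superphosphate (per 100 m²).
K₂O: 0.24·a + 0·b = 0.72
P₂O₅: 0.03·a + 0.45·b = 1.9
Eliminate a: (row1) − 0.24/0.03·(row2) → -3.6·b = -14.48, so b = 4.02222.
Back-substitute: a = (0.72 − 0·4.02222) / 0.24 = 3.

3.000 kg product A, 4.022 kg triple superphosphate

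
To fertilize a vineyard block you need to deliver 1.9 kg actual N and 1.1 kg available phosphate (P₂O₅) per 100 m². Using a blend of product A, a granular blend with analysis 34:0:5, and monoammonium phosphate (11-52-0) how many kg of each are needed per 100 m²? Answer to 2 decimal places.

Per-100 m² balance (a = product A, b = monoammonium phosphate):
N: 0.34·a + 0.11·b = 1.9
P₂O₅: 0·a + 0.52·b = 1.1
Solving simultaneously: a = 4.90385, b = 2.11538.

4.90 kg product A, 2.12 kg monoammonium phosphate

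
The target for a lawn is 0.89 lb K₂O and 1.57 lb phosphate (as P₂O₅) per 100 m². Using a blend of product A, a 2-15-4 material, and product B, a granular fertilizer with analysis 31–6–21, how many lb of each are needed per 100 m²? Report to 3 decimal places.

9.495 lb product A, 2.430 lb product B

Per-100 m² balance (a = product A, b = product B):
K₂O: 0.04·a + 0.21·b = 0.89
P₂O₅: 0.15·a + 0.06·b = 1.57
Solving simultaneously: a = 9.49485, b = 2.42955.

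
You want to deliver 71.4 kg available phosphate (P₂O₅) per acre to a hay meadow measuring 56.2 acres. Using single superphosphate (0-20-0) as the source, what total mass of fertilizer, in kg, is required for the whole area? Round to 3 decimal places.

Product per acre = 71.4 / 20% = 357 kg.
Total product = 357 × 56.2 = 20063.4 kg.

20063.400 kg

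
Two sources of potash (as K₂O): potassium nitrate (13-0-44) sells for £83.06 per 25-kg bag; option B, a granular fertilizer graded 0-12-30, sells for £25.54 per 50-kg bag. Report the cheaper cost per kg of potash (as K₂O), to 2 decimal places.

potassium nitrate: K₂O per bag = 25 × 44% = 11 kg; cost = 83.06 / 11 = £7.5509/kg K₂O.
option B: K₂O per bag = 50 × 30% = 15 kg; cost = 25.54 / 15 = £1.7027/kg K₂O.
option B is cheaper.

£1.70 per kg K₂O (option B)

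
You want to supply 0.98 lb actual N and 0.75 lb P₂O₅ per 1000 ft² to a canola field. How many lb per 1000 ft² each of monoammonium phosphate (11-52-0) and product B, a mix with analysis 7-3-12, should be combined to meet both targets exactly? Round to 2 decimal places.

0.70 lb monoammonium phosphate, 12.90 lb product B

Per-1000 ft² balance (a = monoammonium phosphate, b = product B):
N: 0.11·a + 0.07·b = 0.98
P₂O₅: 0.52·a + 0.03·b = 0.75
Eliminate b: (row1) − 0.07/0.03·(row2) → -1.10333·a = -0.77, so a = 0.697885.
Then b = (0.75 − 0.52·0.697885) / 0.03 = 12.9033.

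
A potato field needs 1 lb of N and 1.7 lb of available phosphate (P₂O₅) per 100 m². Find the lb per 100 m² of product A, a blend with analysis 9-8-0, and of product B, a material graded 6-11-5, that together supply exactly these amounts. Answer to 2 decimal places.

Let a = lb of product A, b = lb of product B (per 100 m²).
N: 0.09·a + 0.06·b = 1
P₂O₅: 0.08·a + 0.11·b = 1.7
From row1: a = (1 − 0.06·b) / 0.09.
Into row2: 0.08·(1 − 0.06·b)/0.09 + 0.11·b = 1.7 → b = 14.3137, a = 1.56863.

1.57 lb product A, 14.31 lb product B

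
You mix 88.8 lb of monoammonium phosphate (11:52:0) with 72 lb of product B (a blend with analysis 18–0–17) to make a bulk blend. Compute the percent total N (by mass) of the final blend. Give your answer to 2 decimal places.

Total mass = 88.8 + 72 = 160.8 lb.
N mass = 11%×88.8 + 18%×72 = 22.728 lb.
% N = 22.728 / 160.8 = 14.1343%.

14.13% N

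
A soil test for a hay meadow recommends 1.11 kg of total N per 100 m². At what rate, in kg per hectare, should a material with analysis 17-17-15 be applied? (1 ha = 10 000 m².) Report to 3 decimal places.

652.941 kg of product per hectare

Product per 100 m² = 1.11 / 17% = 6.52941 kg.
Convert to per hectare: 6.52941 × 100 = 652.9412 kg.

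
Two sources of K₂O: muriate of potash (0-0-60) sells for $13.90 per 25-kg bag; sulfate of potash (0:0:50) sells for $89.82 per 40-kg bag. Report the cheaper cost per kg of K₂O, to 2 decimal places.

muriate of potash: K₂O per bag = 25 × 60% = 15 kg; cost = 13.90 / 15 = $0.9267/kg K₂O.
sulfate of potash: K₂O per bag = 40 × 50% = 20 kg; cost = 89.82 / 20 = $4.4910/kg K₂O.
muriate of potash is cheaper.

$0.93 per kg K₂O (muriate of potash)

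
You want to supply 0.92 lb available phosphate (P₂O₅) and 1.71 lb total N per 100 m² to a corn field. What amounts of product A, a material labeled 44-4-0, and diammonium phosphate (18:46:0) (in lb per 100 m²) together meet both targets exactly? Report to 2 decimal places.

With a, b = lb per 100 m² of product A and diammonium phosphate:
P₂O₅: 0.04·a + 0.46·b = 0.92
N: 0.44·a + 0.18·b = 1.71
Eliminate b: (row1) − 0.46/0.18·(row2) → -1.08444·a = -3.45, so a = 3.18135.
Then b = (1.71 − 0.44·3.18135) / 0.18 = 1.72336.

3.18 lb product A, 1.72 lb diammonium phosphate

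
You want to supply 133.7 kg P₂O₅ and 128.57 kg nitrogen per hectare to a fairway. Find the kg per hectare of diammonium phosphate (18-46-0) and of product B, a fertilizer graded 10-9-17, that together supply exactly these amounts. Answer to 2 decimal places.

60.36 kg diammonium phosphate, 1177.05 kg product B

Per-hectare balance (a = diammonium phosphate, b = product B):
P₂O₅: 0.46·a + 0.09·b = 133.7
N: 0.18·a + 0.1·b = 128.57
Solving simultaneously: a = 60.3591, b = 1177.054.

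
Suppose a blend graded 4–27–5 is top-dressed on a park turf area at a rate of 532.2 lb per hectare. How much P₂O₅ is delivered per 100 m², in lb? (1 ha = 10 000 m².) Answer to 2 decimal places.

P₂O₅ per hectare = 532.2 × 27% = 143.694 lb.
Convert to per 100 m²: 143.694 × 0.01 = 1.43694 lb.

1.44 lb P₂O₅ per hundred sq m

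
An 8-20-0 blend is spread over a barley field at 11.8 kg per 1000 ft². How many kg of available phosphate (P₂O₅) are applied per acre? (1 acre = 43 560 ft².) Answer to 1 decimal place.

102.8 kg P₂O₅ per acre

P₂O₅ per 1000 ft² = 11.8 × 20% = 2.36 kg.
Convert to per acre: 2.36 × 43.56 = 102.802 kg.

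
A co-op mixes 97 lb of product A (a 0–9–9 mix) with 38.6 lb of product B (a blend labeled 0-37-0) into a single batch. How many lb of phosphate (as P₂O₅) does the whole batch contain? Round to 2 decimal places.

P₂O₅ mass = 9%×97 + 37%×38.6 = 23.012 lb.

23.01 lb P₂O₅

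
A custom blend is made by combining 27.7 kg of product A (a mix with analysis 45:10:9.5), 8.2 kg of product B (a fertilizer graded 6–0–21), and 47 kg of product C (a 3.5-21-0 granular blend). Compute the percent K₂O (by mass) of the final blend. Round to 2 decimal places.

Total mass = 27.7 + 8.2 + 47 = 82.9 kg.
K₂O mass = 9.5%×27.7 + 21%×8.2 + 0%×47 = 4.3535 kg.
% K₂O = 4.3535 / 82.9 = 5.25151%.

5.25% K₂O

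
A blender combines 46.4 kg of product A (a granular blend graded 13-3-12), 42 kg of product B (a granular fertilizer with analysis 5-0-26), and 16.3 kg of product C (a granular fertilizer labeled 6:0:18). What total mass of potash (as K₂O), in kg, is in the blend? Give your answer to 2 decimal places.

K₂O mass = 12%×46.4 + 26%×42 + 18%×16.3 = 19.422 kg.

19.42 kg K₂O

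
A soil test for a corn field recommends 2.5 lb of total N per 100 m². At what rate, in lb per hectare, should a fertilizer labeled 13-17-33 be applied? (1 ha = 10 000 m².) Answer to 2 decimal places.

1923.08 lb of product per hectare

Product per 100 m² = 2.5 / 13% = 19.2308 lb.
Convert to per hectare: 19.2308 × 100 = 1923.077 lb.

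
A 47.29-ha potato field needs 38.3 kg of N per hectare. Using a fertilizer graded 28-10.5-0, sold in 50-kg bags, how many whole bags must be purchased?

Product per hectare = 38.3 / 28% = 136.786 kg.
Total product = 136.786 × 47.29 = 6468.6 kg.
Bags = ⌈6468.6 / 50⌉ = 130.

130 bags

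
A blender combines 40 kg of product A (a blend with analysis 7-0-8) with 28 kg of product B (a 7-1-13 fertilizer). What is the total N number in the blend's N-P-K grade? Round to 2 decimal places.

Total mass = 40 + 28 = 68 kg.
N mass = 7%×40 + 7%×28 = 4.76 kg.
% N = 4.76 / 68 = 7%.

7.00% N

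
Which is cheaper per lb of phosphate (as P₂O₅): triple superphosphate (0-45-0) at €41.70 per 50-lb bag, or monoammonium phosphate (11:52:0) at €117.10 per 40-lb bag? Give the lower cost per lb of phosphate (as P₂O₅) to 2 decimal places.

triple superphosphate: P₂O₅ per bag = 50 × 45% = 22.5 lb; cost = 41.70 / 22.5 = €1.8533/lb P₂O₅.
monoammonium phosphate: P₂O₅ per bag = 40 × 52% = 20.8 lb; cost = 117.10 / 20.8 = €5.6298/lb P₂O₅.
triple superphosphate is cheaper.

€1.85 per lb P₂O₅ (triple superphosphate)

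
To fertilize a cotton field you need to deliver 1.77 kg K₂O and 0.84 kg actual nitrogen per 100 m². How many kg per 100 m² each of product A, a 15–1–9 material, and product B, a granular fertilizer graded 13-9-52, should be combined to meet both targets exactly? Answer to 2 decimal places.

3.12 kg product A, 2.86 kg product B

Let a = kg of product A, b = kg of product B (per 100 m²).
K₂O: 0.09·a + 0.52·b = 1.77
N: 0.15·a + 0.13·b = 0.84
Eliminate a: (row1) − 0.09/0.15·(row2) → 0.442·b = 1.266, so b = 2.86425.
Back-substitute: a = (1.77 − 0.52·2.86425) / 0.09 = 3.11765.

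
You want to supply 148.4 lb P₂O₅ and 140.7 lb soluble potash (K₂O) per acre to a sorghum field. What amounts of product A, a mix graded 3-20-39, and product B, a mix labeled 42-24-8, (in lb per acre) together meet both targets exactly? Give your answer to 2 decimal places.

Per-acre balance (a = product A, b = product B):
P₂O₅: 0.2·a + 0.24·b = 148.4
K₂O: 0.39·a + 0.08·b = 140.7
Solving simultaneously: a = 282.1649, b = 383.196.

282.16 lb product A, 383.20 lb product B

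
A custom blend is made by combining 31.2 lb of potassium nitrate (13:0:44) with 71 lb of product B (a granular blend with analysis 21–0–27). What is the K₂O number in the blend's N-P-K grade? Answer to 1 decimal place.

Total mass = 31.2 + 71 = 102.2 lb.
K₂O mass = 44%×31.2 + 27%×71 = 32.898 lb.
% K₂O = 32.898 / 102.2 = 32.1898%.

32.2% K₂O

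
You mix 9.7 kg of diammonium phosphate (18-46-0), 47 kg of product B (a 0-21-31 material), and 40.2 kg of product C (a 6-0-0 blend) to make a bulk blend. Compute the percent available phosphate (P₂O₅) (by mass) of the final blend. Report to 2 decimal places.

Total mass = 9.7 + 47 + 40.2 = 96.9 kg.
P₂O₅ mass = 46%×9.7 + 21%×47 + 0%×40.2 = 14.332 kg.
% P₂O₅ = 14.332 / 96.9 = 14.7905%.

14.79% P₂O₅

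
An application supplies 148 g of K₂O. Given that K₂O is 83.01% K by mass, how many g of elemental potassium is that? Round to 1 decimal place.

122.9 g K

K = 148 × 0.8301 = 122.855 g.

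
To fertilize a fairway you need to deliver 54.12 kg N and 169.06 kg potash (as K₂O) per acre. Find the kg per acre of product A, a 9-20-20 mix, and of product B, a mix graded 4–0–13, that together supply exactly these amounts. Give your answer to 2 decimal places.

With a, b = kg per acre of product A and product B:
N: 0.09·a + 0.04·b = 54.12
K₂O: 0.2·a + 0.13·b = 169.06
Eliminate a: (row1) − 0.09/0.2·(row2) → -0.0185·b = -21.957, so b = 1186.8649.
Back-substitute: a = (54.12 − 0.04·1186.8649) / 0.09 = 73.8378.

73.84 kg product A, 1186.86 kg product B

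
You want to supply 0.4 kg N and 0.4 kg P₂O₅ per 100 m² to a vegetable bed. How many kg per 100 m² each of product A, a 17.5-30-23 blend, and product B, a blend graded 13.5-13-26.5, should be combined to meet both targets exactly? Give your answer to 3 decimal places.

With a, b = kg per 100 m² of product A and product B:
N: 0.175·a + 0.135·b = 0.4
P₂O₅: 0.3·a + 0.13·b = 0.4
From row1: a = (0.4 − 0.135·b) / 0.175.
Into row2: 0.3·(0.4 − 0.135·b)/0.175 + 0.13·b = 0.4 → b = 2.8169, a = 0.112676.

0.113 kg product A, 2.817 kg product B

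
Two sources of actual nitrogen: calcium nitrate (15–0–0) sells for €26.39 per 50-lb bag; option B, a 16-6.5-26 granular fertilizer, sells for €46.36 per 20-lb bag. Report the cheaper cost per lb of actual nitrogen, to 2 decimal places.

€3.52 per lb N (calcium nitrate)

calcium nitrate: N per bag = 50 × 15% = 7.5 lb; cost = 26.39 / 7.5 = €3.5187/lb N.
option B: N per bag = 20 × 16% = 3.2 lb; cost = 46.36 / 3.2 = €14.4875/lb N.
calcium nitrate is cheaper.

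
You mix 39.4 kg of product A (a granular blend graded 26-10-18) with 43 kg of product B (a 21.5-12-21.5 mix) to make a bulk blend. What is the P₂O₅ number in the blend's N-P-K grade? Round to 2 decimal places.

11.04% P₂O₅

Total mass = 39.4 + 43 = 82.4 kg.
P₂O₅ mass = 10%×39.4 + 12%×43 = 9.1 kg.
% P₂O₅ = 9.1 / 82.4 = 11.0437%.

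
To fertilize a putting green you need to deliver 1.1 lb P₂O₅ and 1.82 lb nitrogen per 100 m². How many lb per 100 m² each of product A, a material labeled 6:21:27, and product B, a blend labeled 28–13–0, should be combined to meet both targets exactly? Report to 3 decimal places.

1.400 lb product A, 6.200 lb product B

Per-100 m² balance (a = product A, b = product B):
P₂O₅: 0.21·a + 0.13·b = 1.1
N: 0.06·a + 0.28·b = 1.82
Solving simultaneously: a = 1.4, b = 6.2.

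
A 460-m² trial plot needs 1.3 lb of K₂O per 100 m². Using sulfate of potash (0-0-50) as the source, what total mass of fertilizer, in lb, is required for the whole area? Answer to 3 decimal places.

Product per 100 m² = 1.3 / 50% = 2.6 lb.
Total product = 2.6 × 460 / 100 = 11.96 lb.

11.960 lb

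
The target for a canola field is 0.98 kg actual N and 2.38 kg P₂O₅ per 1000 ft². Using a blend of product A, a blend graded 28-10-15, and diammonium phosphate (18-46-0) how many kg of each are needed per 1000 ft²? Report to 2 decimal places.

0.20 kg product A, 5.13 kg diammonium phosphate

Per-1000 ft² balance (a = product A, b = diammonium phosphate):
N: 0.28·a + 0.18·b = 0.98
P₂O₅: 0.1·a + 0.46·b = 2.38
From row1: a = (0.98 − 0.18·b) / 0.28.
Into row2: 0.1·(0.98 − 0.18·b)/0.28 + 0.46·b = 2.38 → b = 5.12996, a = 0.202166.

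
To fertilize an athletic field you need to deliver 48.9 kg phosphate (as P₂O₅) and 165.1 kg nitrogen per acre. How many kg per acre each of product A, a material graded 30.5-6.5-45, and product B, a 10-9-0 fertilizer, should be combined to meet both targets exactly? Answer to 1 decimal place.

475.8 kg product A, 199.7 kg product B

With a, b = kg per acre of product A and product B:
P₂O₅: 0.065·a + 0.09·b = 48.9
N: 0.305·a + 0.1·b = 165.1
From row1: a = (48.9 − 0.09·b) / 0.065.
Into row2: 0.305·(48.9 − 0.09·b)/0.065 + 0.1·b = 165.1 → b = 199.666, a = 475.847.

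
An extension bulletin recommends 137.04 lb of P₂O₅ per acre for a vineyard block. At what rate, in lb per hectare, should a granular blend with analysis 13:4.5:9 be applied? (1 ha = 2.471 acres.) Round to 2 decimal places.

7525.02 lb of product per hectare

Product per acre = 137.04 / 4.5% = 3045.33 lb.
Convert to per hectare: 3045.33 × 2.471 = 7525.019 lb.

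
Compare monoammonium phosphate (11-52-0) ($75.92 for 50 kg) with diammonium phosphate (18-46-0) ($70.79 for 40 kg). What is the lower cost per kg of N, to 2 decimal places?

monoammonium phosphate: N per bag = 50 × 11% = 5.5 kg; cost = 75.92 / 5.5 = $13.8036/kg N.
diammonium phosphate: N per bag = 40 × 18% = 7.2 kg; cost = 70.79 / 7.2 = $9.8319/kg N.
diammonium phosphate is cheaper.

$9.83 per kg N (diammonium phosphate)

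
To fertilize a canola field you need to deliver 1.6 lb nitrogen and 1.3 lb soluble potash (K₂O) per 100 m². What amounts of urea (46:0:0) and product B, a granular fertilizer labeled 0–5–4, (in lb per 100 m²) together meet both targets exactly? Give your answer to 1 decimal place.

3.5 lb urea, 32.5 lb product B

With a, b = lb per 100 m² of urea and product B:
N: 0.46·a + 0·b = 1.6
K₂O: 0·a + 0.04·b = 1.3
Solving simultaneously: a = 3.47826, b = 32.5.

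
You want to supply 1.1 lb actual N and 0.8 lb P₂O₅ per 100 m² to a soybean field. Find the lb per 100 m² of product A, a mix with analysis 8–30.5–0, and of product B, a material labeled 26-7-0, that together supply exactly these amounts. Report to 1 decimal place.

1.8 lb product A, 3.7 lb product B

Let a = lb of product A, b = lb of product B (per 100 m²).
N: 0.08·a + 0.26·b = 1.1
P₂O₅: 0.305·a + 0.07·b = 0.8
Solving simultaneously: a = 1.77748, b = 3.68385.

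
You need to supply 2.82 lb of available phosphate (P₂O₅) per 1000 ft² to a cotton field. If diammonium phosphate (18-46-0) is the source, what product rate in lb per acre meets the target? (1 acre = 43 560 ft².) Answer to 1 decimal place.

Product per 1000 ft² = 2.82 / 46% = 6.13043 lb.
Convert to per acre: 6.13043 × 43.56 = 267.042 lb.

267.0 lb of product per acre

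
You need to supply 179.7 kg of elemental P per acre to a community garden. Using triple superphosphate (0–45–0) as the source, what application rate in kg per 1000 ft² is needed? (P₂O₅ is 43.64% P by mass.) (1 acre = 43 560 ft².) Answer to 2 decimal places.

21.01 kg of product per thousand sq ft

As P₂O₅: 179.7 / 0.4364 = 411.778 kg per acre.
Product per acre = 411.778 / 45% = 915.063 kg.
Convert to per 1000 ft²: 915.063 × 0.0229568 = 21.0069 kg.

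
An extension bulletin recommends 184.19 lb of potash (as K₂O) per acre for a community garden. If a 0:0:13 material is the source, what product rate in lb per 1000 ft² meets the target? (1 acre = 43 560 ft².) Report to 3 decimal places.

Product per acre = 184.19 / 13% = 1416.85 lb.
Convert to per 1000 ft²: 1416.85 × 0.0229568 = 32.5263 lb.

32.526 lb of product per thousand sq ft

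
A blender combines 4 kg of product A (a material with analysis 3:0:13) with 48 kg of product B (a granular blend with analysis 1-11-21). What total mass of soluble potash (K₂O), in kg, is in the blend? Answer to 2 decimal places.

10.60 kg K₂O

K₂O mass = 13%×4 + 21%×48 = 10.6 kg.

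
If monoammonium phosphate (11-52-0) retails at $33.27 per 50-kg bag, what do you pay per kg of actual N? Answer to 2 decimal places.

N in bag = 50 × 11% = 5.5 kg.
Cost per kg N = $33.27 / 5.5 = $6.0491.

$6.05 per kg N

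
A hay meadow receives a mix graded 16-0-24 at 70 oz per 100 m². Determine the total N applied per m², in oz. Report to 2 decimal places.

nitrogen per 100 m² = 70 × 16% = 11.2 oz.
Convert to per m²: 11.2 × 0.01 = 0.112 oz.

0.11 oz N per sq m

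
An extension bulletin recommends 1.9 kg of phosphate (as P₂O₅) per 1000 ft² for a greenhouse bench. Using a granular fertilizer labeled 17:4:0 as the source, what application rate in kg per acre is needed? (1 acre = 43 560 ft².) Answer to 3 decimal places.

Product per 1000 ft² = 1.9 / 4% = 47.5 kg.
Convert to per acre: 47.5 × 43.56 = 2069.1 kg.

2069.100 kg of product per acre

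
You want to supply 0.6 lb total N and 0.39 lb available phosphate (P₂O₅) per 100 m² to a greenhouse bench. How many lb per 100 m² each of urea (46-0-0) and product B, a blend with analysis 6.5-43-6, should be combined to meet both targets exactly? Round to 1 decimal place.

With a, b = lb per 100 m² of urea and product B:
N: 0.46·a + 0.065·b = 0.6
P₂O₅: 0·a + 0.43·b = 0.39
Solving simultaneously: a = 1.17619, b = 0.906977.

1.2 lb urea, 0.9 lb product B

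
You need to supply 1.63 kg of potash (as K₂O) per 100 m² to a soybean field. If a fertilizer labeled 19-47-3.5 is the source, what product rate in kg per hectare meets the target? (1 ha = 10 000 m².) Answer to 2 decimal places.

4657.14 kg of product per hectare

Product per 100 m² = 1.63 / 3.5% = 46.5714 kg.
Convert to per hectare: 46.5714 × 100 = 4657.143 kg.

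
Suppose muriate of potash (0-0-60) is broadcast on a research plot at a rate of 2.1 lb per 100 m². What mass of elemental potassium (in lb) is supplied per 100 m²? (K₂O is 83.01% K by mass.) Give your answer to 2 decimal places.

1.05 lb K per hundred sq m

K₂O per 100 m² = 2.1 × 60% = 1.26 lb.
Elemental K = 1.26 × 0.8301 = 1.04593 lb per 100 m².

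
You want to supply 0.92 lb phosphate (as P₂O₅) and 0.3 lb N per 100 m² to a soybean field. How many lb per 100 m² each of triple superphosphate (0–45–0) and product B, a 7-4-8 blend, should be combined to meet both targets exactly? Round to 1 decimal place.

1.7 lb triple superphosphate, 4.3 lb product B

Let a = lb of triple superphosphate, b = lb of product B (per 100 m²).
P₂O₅: 0.45·a + 0.04·b = 0.92
N: 0·a + 0.07·b = 0.3
Solving simultaneously: a = 1.66349, b = 4.28571.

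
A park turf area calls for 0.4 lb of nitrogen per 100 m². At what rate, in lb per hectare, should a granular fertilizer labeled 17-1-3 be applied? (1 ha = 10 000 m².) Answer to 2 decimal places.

Product per 100 m² = 0.4 / 17% = 2.35294 lb.
Convert to per hectare: 2.35294 × 100 = 235.294 lb.

235.29 lb of product per hectare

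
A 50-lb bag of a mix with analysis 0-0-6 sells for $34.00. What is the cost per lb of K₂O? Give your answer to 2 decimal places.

$11.33 per lb K₂O

K₂O in bag = 50 × 6% = 3 lb.
Cost per lb K₂O = $34.00 / 3 = $11.3333.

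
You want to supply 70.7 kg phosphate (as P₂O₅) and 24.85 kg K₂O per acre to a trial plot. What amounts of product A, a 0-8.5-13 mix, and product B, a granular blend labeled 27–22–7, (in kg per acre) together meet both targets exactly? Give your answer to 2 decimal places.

22.87 kg product A, 312.53 kg product B

With a, b = kg per acre of product A and product B:
P₂O₅: 0.085·a + 0.22·b = 70.7
K₂O: 0.13·a + 0.07·b = 24.85
Eliminate b: (row1) − 0.22/0.07·(row2) → -0.323571·a = -7.4, so a = 22.8698.
Then b = (24.85 − 0.13·22.8698) / 0.07 = 312.528.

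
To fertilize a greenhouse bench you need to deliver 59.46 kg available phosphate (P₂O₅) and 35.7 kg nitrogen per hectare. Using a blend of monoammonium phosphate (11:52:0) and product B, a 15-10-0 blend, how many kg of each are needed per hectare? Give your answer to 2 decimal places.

79.84 kg monoammonium phosphate, 179.45 kg product B

With a, b = kg per hectare of monoammonium phosphate and product B:
P₂O₅: 0.52·a + 0.1·b = 59.46
N: 0.11·a + 0.15·b = 35.7
Eliminate a: (row1) − 0.52/0.11·(row2) → -0.609091·b = -109.304, so b = 179.454.
Back-substitute: a = (59.46 − 0.1·179.454) / 0.52 = 79.8358.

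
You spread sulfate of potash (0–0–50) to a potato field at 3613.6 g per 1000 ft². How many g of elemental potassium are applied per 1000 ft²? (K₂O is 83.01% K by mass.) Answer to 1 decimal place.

K₂O per 1000 ft² = 3613.6 × 50% = 1806.8 g.
Elemental K = 1806.8 × 0.8301 = 1499.82 g per 1000 ft².

1499.8 g K per thousand sq ft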